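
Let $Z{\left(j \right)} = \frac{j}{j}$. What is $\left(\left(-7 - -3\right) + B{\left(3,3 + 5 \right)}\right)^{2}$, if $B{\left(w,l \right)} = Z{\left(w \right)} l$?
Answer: $16$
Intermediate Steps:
$Z{\left(j \right)} = 1$
$B{\left(w,l \right)} = l$ ($B{\left(w,l \right)} = 1 l = l$)
$\left(\left(-7 - -3\right) + B{\left(3,3 + 5 \right)}\right)^{2} = \left(\left(-7 - -3\right) + \left(3 + 5\right)\right)^{2} = \left(\left(-7 + 3\right) + 8\right)^{2} = \left(-4 + 8\right)^{2} = 4^{2} = 16$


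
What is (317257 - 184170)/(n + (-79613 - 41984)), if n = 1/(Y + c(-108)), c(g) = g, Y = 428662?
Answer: -57034966198/52110880737 ≈ -1.0945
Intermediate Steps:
n = 1/428554 (n = 1/(428662 - 108) = 1/428554 ≈ 2.3334e-6)
(317257 - 184170)/(n + (-79613 - 41984)) = (317257 - 184170)/(1/428554 + (-79613 - 41984)) = 133087/(1/428554 - 121597) = 133087/(-52110880737/428554) = 133087*(-428554/52110880737) = -57034966198/52110880737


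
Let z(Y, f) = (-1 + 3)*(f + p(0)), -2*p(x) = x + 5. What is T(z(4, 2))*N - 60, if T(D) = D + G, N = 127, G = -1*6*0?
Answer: -187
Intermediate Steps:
p(x) = -5/2 - x/2 (p(x) = -(x + 5)/2 = -(5 + x)/2 = -5/2 - x/2)
G = 0 (G = -6*0 = 0)
z(Y, f) = -5 + 2*f (z(Y, f) = (-1 + 3)*(f + (-5/2 - ½*0)) = 2*(f + (-5/2 + 0)) = 2*(f - 5/2) = 2*(-5/2 + f) = -5 + 2*f)
T(D) = D (T(D) = D + 0 = D)
T(z(4, 2))*N - 60 = (-5 + 2*2)*127 - 60 = (-5 + 4)*127 - 60 = -1*127 - 60 = -127 - 60 = -187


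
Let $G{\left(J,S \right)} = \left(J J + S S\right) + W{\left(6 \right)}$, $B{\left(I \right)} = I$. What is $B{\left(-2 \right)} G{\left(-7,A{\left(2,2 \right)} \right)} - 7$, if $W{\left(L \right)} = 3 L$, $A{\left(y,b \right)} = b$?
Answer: $-149$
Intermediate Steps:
$G{\left(J,S \right)} = 18 + J^{2} + S^{2}$ ($G{\left(J,S \right)} = \left(J J + S S\right) + 3 \cdot 6 = \left(J^{2} + S^{2}\right) + 18 = 18 + J^{2} + S^{2}$)
$B{\left(-2 \right)} G{\left(-7,A{\left(2,2 \right)} \right)} - 7 = - 2 \left(18 + \left(-7\right)^{2} + 2^{2}\right) - 7 = - 2 \left(18 + 49 + 4\right) - 7 = \left(-2\right) 71 - 7 = -142 - 7 = -149$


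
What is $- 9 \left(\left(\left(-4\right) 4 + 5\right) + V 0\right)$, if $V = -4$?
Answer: $99$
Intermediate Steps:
$- 9 \left(\left(\left(-4\right) 4 + 5\right) + V 0\right) = - 9 \left(\left(\left(-4\right) 4 + 5\right) - 0\right) = - 9 \left(\left(-16 + 5\right) + 0\right) = - 9 \left(-11 + 0\right) = \left(-9\right) \left(-11\right) = 99$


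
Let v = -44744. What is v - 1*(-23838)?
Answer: -20906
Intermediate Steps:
v - 1*(-23838) = -44744 - 1*(-23838) = -44744 + 23838 = -20906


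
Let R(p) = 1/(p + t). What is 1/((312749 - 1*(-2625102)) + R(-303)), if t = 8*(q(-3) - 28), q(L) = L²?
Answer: 455/1336722204 ≈ 3.4038e-7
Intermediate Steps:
t = -152 (t = 8*((-3)² - 28) = 8*(9 - 28) = 8*(-19) = -152)
R(p) = 1/(-152 + p) (R(p) = 1/(p - 152) = 1/(-152 + p))
1/((312749 - 1*(-2625102)) + R(-303)) = 1/((312749 - 1*(-2625102)) + 1/(-152 - 303)) = 1/((312749 + 2625102) + 1/(-455)) = 1/(2937851 - 1/455) = 1/(1336722204/455) = 455/1336722204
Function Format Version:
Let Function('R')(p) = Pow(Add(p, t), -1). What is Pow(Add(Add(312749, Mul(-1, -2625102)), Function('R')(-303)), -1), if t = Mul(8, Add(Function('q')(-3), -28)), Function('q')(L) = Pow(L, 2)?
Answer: Rational(455, 1336722204) ≈ 3.4038e-7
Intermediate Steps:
t = -152 (t = Mul(8, Add(Pow(-3, 2), -28)) = Mul(8, Add(9, -28)) = Mul(8, -19) = -152)
Function('R')(p) = Pow(Add(-152, p), -1) (Function('R')(p) = Pow(Add(p, -152), -1) = Pow(Add(-152, p), -1))
Pow(Add(Add(312749, Mul(-1, -2625102)), Function('R')(-303)), -1) = Pow(Add(Add(312749, Mul(-1, -2625102)), Pow(Add(-152, -303), -1)), -1) = Pow(Add(Add(312749, 2625102), Pow(-455, -1)), -1) = Pow(Add(2937851, Rational(-1, 455)), -1) = Pow(Rational(1336722204, 455), -1) = Rational(455, 1336722204)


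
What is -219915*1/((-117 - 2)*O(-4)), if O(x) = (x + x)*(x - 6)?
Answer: 43983/1904 ≈ 23.100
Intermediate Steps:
O(x) = 2*x*(-6 + x) (O(x) = (2*x)*(-6 + x) = 2*x*(-6 + x))
-219915*1/((-117 - 2)*O(-4)) = -219915*(-1/(8*(-117 - 2)*(-6 - 4))) = -219915/((2*(-4)*(-10))*(-119)) = -219915/(80*(-119)) = -219915/(-9520) = -219915*(-1/9520) = 43983/1904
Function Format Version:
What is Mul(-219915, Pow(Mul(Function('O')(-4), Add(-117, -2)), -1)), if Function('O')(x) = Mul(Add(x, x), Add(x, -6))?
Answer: Rational(43983, 1904) ≈ 23.100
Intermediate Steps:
Function('O')(x) = Mul(2, x, Add(-6, x)) (Function('O')(x) = Mul(Mul(2, x), Add(-6, x)) = Mul(2, x, Add(-6, x)))
Mul(-219915, Pow(Mul(Function('O')(-4), Add(-117, -2)), -1)) = Mul(-219915, Pow(Mul(Mul(2, -4, Add(-6, -4)), Add(-117, -2)), -1)) = Mul(-219915, Pow(Mul(Mul(2, -4, -10), -119), -1)) = Mul(-219915, Pow(Mul(80, -119), -1)) = Mul(-219915, Pow(-9520, -1)) = Mul(-219915, Rational(-1, 9520)) = Rational(43983, 1904)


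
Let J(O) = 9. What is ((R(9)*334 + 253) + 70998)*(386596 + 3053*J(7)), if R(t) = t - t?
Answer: 29503115323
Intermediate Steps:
R(t) = 0
((R(9)*334 + 253) + 70998)*(386596 + 3053*J(7)) = ((0*334 + 253) + 70998)*(386596 + 3053*9) = ((0 + 253) + 70998)*(386596 + 27477) = (253 + 70998)*414073 = 71251*414073 = 29503115323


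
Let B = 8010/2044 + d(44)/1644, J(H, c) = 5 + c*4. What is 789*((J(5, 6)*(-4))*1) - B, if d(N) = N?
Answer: -38445581305/420042 ≈ -91528.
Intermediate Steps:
J(H, c) = 5 + 4*c
B = 1657297/420042 (B = 8010/2044 + 44/1644 = 8010*(1/2044) + 44*(1/1644) = 4005/1022 + 11/411 = 1657297/420042 ≈ 3.9455)
789*((J(5, 6)*(-4))*1) - B = 789*(((5 + 4*6)*(-4))*1) - 1*1657297/420042 = 789*(((5 + 24)*(-4))*1) - 1657297/420042 = 789*((29*(-4))*1) - 1657297/420042 = 789*(-116*1) - 1657297/420042 = 789*(-116) - 1657297/420042 = -91524 - 1657297/420042 = -38445581305/420042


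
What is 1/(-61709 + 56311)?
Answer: -1/5398 ≈ -0.00018525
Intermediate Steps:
1/(-61709 + 56311) = 1/(-5398) = -1/5398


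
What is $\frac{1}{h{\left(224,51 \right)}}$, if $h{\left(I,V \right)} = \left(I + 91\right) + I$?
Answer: $\frac{1}{539} \approx 0.0018553$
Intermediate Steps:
$h{\left(I,V \right)} = 91 + 2 I$ ($h{\left(I,V \right)} = \left(91 + I\right) + I = 91 + 2 I$)
$\frac{1}{h{\left(224,51 \right)}} = \frac{1}{91 + 2 \cdot 224} = \frac{1}{91 + 448} = \frac{1}{539}$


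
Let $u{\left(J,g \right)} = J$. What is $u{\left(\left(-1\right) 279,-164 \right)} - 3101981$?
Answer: $-3102260$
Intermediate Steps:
$u{\left(\left(-1\right) 279,-164 \right)} - 3101981 = \left(-1\right) 279 - 3101981 = -279 - 3101981 = -3102260$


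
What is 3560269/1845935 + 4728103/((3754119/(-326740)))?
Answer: -2851698469212297689/6929859656265 ≈ -4.1151e+5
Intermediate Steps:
3560269/1845935 + 4728103/((3754119/(-326740))) = 3560269*(1/1845935) + 4728103/((3754119*(-1/326740))) = 3560269/1845935 + 4728103/(-3754119/326740) = 3560269/1845935 + 4728103*(-326740/3754119) = 3560269/1845935 - 1544860374220/3754119 = -2851698469212297689/6929859656265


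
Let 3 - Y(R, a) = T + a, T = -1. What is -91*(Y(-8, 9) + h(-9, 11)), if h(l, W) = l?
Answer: 1274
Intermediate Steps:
Y(R, a) = 4 - a (Y(R, a) = 3 - (-1 + a) = 3 + (1 - a) = 4 - a)
-91*(Y(-8, 9) + h(-9, 11)) = -91*((4 - 1*9) - 9) = -91*((4 - 9) - 9) = -91*(-5 - 9) = -91*(-14) = 1274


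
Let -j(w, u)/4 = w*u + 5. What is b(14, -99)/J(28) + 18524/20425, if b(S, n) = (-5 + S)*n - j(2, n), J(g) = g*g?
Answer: -19443959/16013200 ≈ -1.2142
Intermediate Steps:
j(w, u) = -20 - 4*u*w (j(w, u) = -4*(w*u + 5) = -4*(u*w + 5) = -4*(5 + u*w) = -20 - 4*u*w)
J(g) = g²
b(S, n) = 20 + 8*n + n*(-5 + S) (b(S, n) = (-5 + S)*n - (-20 - 4*n*2) = n*(-5 + S) - (-20 - 8*n) = n*(-5 + S) + (20 + 8*n) = 20 + 8*n + n*(-5 + S))
b(14, -99)/J(28) + 18524/20425 = (20 + 3*(-99) + 14*(-99))/(28²) + 18524/20425 = (20 - 297 - 1386)/784 + 18524*(1/20425) = -1663*1/784 + 18524/20425 = -1663/784 + 18524/20425 = -19443959/16013200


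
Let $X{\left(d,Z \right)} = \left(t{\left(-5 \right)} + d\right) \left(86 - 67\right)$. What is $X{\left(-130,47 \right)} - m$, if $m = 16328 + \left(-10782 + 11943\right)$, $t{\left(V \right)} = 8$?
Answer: $-19807$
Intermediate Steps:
$X{\left(d,Z \right)} = 152 + 19 d$ ($X{\left(d,Z \right)} = \left(8 + d\right) \left(86 - 67\right) = \left(8 + d\right) 19 = 152 + 19 d$)
$m = 17489$ ($m = 16328 + 1161 = 17489$)
$X{\left(-130,47 \right)} - m = \left(152 + 19 \left(-130\right)\right) - 17489 = \left(152 - 2470\right) - 17489 = -2318 - 17489 = -19807$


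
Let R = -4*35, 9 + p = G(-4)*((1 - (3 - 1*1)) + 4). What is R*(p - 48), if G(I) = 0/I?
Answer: 7980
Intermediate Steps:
G(I) = 0
p = -9 (p = -9 + 0*((1 - (3 - 1*1)) + 4) = -9 + 0*((1 - (3 - 1)) + 4) = -9 + 0*((1 - 1*2) + 4) = -9 + 0*((1 - 2) + 4) = -9 + 0*(-1 + 4) = -9 + 0*3 = -9 + 0 = -9)
R = -140
R*(p - 48) = -140*(-9 - 48) = -140*(-57) = 7980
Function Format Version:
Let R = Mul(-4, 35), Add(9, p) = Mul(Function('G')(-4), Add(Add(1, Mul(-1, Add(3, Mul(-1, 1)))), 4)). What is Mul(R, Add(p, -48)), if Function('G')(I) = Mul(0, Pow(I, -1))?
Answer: 7980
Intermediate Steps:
Function('G')(I) = 0
p = -9 (p = Add(-9, Mul(0, Add(Add(1, Mul(-1, Add(3, Mul(-1, 1)))), 4))) = Add(-9, Mul(0, Add(Add(1, Mul(-1, Add(3, -1))), 4))) = Add(-9, Mul(0, Add(Add(1, Mul(-1, 2)), 4))) = Add(-9, Mul(0, Add(Add(1, -2), 4))) = Add(-9, Mul(0, Add(-1, 4))) = Add(-9, Mul(0, 3)) = Add(-9, 0) = -9)
R = -140
Mul(R, Add(p, -48)) = Mul(-140, Add(-9, -48)) = Mul(-140, -57) = 7980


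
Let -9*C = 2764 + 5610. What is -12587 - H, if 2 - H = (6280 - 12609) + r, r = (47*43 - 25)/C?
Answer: -79218648/4187 ≈ -18920.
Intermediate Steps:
C = -8374/9 (C = -(2764 + 5610)/9 = -⅑*8374 = -8374/9 ≈ -930.44)
r = -8982/4187 (r = (47*43 - 25)/(-8374/9) = (2021 - 25)*(-9/8374) = 1996*(-9/8374) = -8982/4187 ≈ -2.1452)
H = 26516879/4187 (H = 2 - ((6280 - 12609) - 8982/4187) = 2 - (-6329 - 8982/4187) = 2 - 1*(-26508505/4187) = 2 + 26508505/4187 = 26516879/4187 ≈ 6333.1)
-12587 - H = -12587 - 1*26516879/4187 = -12587 - 26516879/4187 = -79218648/4187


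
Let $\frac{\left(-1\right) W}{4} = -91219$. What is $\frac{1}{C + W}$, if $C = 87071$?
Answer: $\frac{1}{451947} \approx 2.2126 \cdot 10^{-6}$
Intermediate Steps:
$W = 364876$ ($W = \left(-4\right) \left(-91219\right) = 364876$)
$\frac{1}{C + W} = \frac{1}{87071 + 364876} = \frac{1}{451947}$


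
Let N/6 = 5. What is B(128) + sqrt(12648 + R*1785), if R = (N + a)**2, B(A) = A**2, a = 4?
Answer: 16384 + 2*sqrt(519027) ≈ 17825.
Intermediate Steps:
N = 30 (N = 6*5 = 30)
R = 1156 (R = (30 + 4)**2 = 34**2 = 1156)
B(128) + sqrt(12648 + R*1785) = 128**2 + sqrt(12648 + 1156*1785) = 16384 + sqrt(12648 + 2063460) = 16384 + sqrt(2076108) = 16384 + 2*sqrt(519027)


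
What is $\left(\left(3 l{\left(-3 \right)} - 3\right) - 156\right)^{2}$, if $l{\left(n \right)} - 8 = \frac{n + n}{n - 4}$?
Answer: $\frac{859329}{49} \approx 17537.0$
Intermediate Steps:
$l{\left(n \right)} = 8 + \frac{2 n}{-4 + n}$ ($l{\left(n \right)} = 8 + \frac{n + n}{n - 4} = 8 + \frac{2 n}{-4 + n}$)
$\left(\left(3 l{\left(-3 \right)} - 3\right) - 156\right)^{2} = \left(\left(3 \frac{2 \left(-16 + 5 \left(-3\right)\right)}{-4 - 3} - 3\right) - 156\right)^{2} = \left(\left(3 \frac{2 \left(-16 - 15\right)}{-7} - 3\right) - 156\right)^{2} = \left(\left(3 \cdot 2 \left(- \frac{1}{7}\right) \left(-31\right) - 3\right) - 156\right)^{2} = \left(\left(3 \cdot \frac{62}{7} - 3\right) - 156\right)^{2} = \left(\left(\frac{186}{7} - 3\right) - 156\right)^{2} = \left(\frac{165}{7} - 156\right)^{2} = \left(- \frac{927}{7}\right)^{2} = \frac{859329}{49}$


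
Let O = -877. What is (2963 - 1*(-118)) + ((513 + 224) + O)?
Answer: 2941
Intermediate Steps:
(2963 - 1*(-118)) + ((513 + 224) + O) = (2963 - 1*(-118)) + ((513 + 224) - 877) = (2963 + 118) + (737 - 877) = 3081 - 140 = 2941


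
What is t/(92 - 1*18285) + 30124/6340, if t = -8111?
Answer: 149867418/28835905 ≈ 5.1973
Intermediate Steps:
t/(92 - 1*18285) + 30124/6340 = -8111/(92 - 1*18285) + 30124/6340 = -8111/(92 - 18285) + 30124*(1/6340) = -8111/(-18193) + 7531/1585 = -8111*(-1/18193) + 7531/1585 = 8111/18193 + 7531/1585 = 149867418/28835905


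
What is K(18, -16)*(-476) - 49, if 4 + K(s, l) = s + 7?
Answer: -10045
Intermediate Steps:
K(s, l) = 3 + s (K(s, l) = -4 + (s + 7) = -4 + (7 + s) = 3 + s)
K(18, -16)*(-476) - 49 = (3 + 18)*(-476) - 49 = 21*(-476) - 49 = -9996 - 49 = -10045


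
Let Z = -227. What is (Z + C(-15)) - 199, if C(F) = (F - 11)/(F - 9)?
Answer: -5099/12 ≈ -424.92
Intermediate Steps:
C(F) = (-11 + F)/(-9 + F)
(Z + C(-15)) - 199 = (-227 + (-11 - 15)/(-9 - 15)) - 199 = (-227 - 26/(-24)) - 199 = (-227 - 1/24*(-26)) - 199 = (-227 + 13/12) - 199 = -2711/12 - 199 = -5099/12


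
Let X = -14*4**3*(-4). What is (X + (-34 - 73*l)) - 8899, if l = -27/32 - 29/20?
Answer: -829049/160 ≈ -5181.6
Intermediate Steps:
X = 3584 (X = -14*64*(-4) = -896*(-4) = 3584)
l = -367/160 (l = -27*1/32 - 29*1/20 = -27/32 - 29/20 = -367/160 ≈ -2.2938)
(X + (-34 - 73*l)) - 8899 = (3584 + (-34 - 73*(-367/160))) - 8899 = (3584 + (-34 + 26791/160)) - 8899 = (3584 + 21351/160) - 8899 = 594791/160 - 8899 = -829049/160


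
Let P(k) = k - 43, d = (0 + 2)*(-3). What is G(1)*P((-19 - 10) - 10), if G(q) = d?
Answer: 492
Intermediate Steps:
d = -6 (d = 2*(-3) = -6)
G(q) = -6
P(k) = -43 + k
G(1)*P((-19 - 10) - 10) = -6*(-43 + ((-19 - 10) - 10)) = -6*(-43 + (-29 - 10)) = -6*(-43 - 39) = -6*(-82) = 492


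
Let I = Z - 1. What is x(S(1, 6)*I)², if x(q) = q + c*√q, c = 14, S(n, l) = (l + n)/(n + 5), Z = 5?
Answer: 8428/9 + 392*√42/9 ≈ 1218.7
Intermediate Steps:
S(n, l) = (l + n)/(5 + n)
I = 4 (I = 5 - 1 = 4)
x(q) = q + 14*√q
x(S(1, 6)*I)² = (((6 + 1)/(5 + 1))*4 + 14*√(((6 + 1)/(5 + 1))*4))² = ((7/6)*4 + 14*√((7/6)*4))² = (14/3 + 14*√(14/3))² = (14/3 + 14*(√42/3))² = (14/3 + 14*√42/3)²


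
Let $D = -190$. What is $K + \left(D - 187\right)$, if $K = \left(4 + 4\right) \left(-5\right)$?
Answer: $-417$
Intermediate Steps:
$K = -40$ ($K = 8 \left(-5\right) = -40$)
$K + \left(D - 187\right) = -40 - 377 = -417$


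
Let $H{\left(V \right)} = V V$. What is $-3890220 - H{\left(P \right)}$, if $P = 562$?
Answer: $-4206064$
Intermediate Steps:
$H{\left(V \right)} = V^{2}$
$-3890220 - H{\left(P \right)} = -3890220 - 562^{2} = -3890220 - 315844 = -4206064$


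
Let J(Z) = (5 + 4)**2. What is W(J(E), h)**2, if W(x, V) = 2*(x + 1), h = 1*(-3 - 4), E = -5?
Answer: 26896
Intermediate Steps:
J(Z) = 81 (J(Z) = 9**2 = 81)
h = -7 (h = 1*(-7) = -7)
W(x, V) = 2 + 2*x (W(x, V) = 2*(1 + x) = 2 + 2*x)
W(J(E), h)**2 = (2 + 2*81)**2 = (2 + 162)**2 = 164**2 = 26896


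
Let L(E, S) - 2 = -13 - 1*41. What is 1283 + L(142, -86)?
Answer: 1231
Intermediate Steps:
L(E, S) = -52 (L(E, S) = 2 + (-13 - 1*41) = 2 + (-13 - 41) = 2 - 54 = -52)
1283 + L(142, -86) = 1283 - 52 = 1231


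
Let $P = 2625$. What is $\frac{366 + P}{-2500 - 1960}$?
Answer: $- \frac{2991}{4460} \approx -0.67063$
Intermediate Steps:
$\frac{366 + P}{-2500 - 1960} = \frac{366 + 2625}{-2500 - 1960} = \frac{2991}{-4460} = 2991 \left(- \frac{1}{4460}\right) = - \frac{2991}{4460}$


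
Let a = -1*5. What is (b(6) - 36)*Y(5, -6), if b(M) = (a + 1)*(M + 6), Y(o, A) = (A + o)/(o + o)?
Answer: 42/5 ≈ 8.4000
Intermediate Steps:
a = -5
Y(o, A) = (A + o)/(2*o) (Y(o, A) = (A + o)/((2*o)) = (A + o)*(1/(2*o)) = (A + o)/(2*o))
b(M) = -24 - 4*M (b(M) = (-5 + 1)*(M + 6) = -4*(6 + M) = -24 - 4*M)
(b(6) - 36)*Y(5, -6) = ((-24 - 4*6) - 36)*((½)*(-6 + 5)/5) = ((-24 - 24) - 36)*((½)*(⅕)*(-1)) = (-48 - 36)*(-⅒) = -84*(-⅒) = 42/5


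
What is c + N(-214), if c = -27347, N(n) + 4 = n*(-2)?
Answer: -26923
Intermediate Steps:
N(n) = -4 - 2*n (N(n) = -4 + n*(-2) = -4 - 2*n)
c + N(-214) = -27347 + (-4 - 2*(-214)) = -27347 + (-4 + 428) = -27347 + 424 = -26923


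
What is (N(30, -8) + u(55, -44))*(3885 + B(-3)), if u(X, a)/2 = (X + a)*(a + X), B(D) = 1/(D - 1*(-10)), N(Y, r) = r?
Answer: 6363864/7 ≈ 9.0912e+5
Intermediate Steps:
B(D) = 1/(10 + D) (B(D) = 1/(D + 10) = 1/(10 + D))
u(X, a) = 2*(X + a)² (u(X, a) = 2*((X + a)*(a + X)) = 2*((X + a)*(X + a)) = 2*(X + a)²)
(N(30, -8) + u(55, -44))*(3885 + B(-3)) = (-8 + 2*(55 - 44)²)*(3885 + 1/(10 - 3)) = (-8 + 2*11²)*(3885 + 1/7) = (-8 + 2*121)*(3885 + ⅐) = (-8 + 242)*(27196/7) = 234*(27196/7) = 6363864/7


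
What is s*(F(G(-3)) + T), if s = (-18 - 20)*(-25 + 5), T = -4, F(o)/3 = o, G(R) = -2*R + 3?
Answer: 17480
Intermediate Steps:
G(R) = 3 - 2*R
F(o) = 3*o
s = 760 (s = -38*(-20) = 760)
s*(F(G(-3)) + T) = 760*(3*(3 - 2*(-3)) - 4) = 760*(3*(3 + 6) - 4) = 760*(3*9 - 4) = 760*(27 - 4) = 760*23 = 17480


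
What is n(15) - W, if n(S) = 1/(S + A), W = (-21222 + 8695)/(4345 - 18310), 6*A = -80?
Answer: -4148/13965 ≈ -0.29703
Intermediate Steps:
A = -40/3 (A = (1/6)*(-80) = -40/3 ≈ -13.333)
W = 12527/13965 (W = -12527/(-13965) = -12527*(-1/13965) = 12527/13965 ≈ 0.89703)
n(S) = 1/(-40/3 + S) (n(S) = 1/(S - 40/3) = 1/(-40/3 + S))
n(15) - W = 3/(-40 + 3*15) - 1*12527/13965 = 3/(-40 + 45) - 12527/13965 = 3/5 - 12527/13965 = -4148/13965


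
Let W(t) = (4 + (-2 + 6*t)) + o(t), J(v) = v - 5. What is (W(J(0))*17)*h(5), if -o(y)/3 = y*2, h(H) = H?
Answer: 170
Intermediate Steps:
o(y) = -6*y (o(y) = -3*y*2 = -6*y)
J(v) = -5 + v
W(t) = 2 (W(t) = (4 + (-2 + 6*t)) - 6*t = (2 + 6*t) - 6*t = 2)
(W(J(0))*17)*h(5) = (2*17)*5 = 34*5 = 170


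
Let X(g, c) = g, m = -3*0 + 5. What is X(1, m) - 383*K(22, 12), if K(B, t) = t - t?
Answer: 1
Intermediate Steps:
K(B, t) = 0
m = 5 (m = 0 + 5 = 5)
X(1, m) - 383*K(22, 12) = 1 - 383*0 = 1 + 0 = 1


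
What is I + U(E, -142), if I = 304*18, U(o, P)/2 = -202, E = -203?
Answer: 5068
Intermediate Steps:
U(o, P) = -404 (U(o, P) = 2*(-202) = -404)
I = 5472
I + U(E, -142) = 5472 - 404 = 5068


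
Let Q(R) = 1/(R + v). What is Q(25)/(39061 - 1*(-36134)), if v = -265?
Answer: -1/18046800 ≈ -5.5411e-8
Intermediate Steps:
Q(R) = 1/(-265 + R) (Q(R) = 1/(R - 265) = 1/(-265 + R))
Q(25)/(39061 - 1*(-36134)) = 1/((-265 + 25)*(39061 - 1*(-36134))) = 1/((-240)*(39061 + 36134)) = -1/240/75195 = -1/240*1/75195 = -1/18046800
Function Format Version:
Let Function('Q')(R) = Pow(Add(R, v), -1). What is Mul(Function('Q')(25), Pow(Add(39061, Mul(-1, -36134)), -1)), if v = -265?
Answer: Rational(-1, 18046800) ≈ -5.5411e-8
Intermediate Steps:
Function('Q')(R) = Pow(Add(-265, R), -1) (Function('Q')(R) = Pow(Add(R, -265), -1) = Pow(Add(-265, R), -1))
Mul(Function('Q')(25), Pow(Add(39061, Mul(-1, -36134)), -1)) = Mul(Pow(Add(-265, 25), -1), Pow(Add(39061, Mul(-1, -36134)), -1)) = Mul(Pow(-240, -1), Pow(Add(39061, 36134), -1)) = Mul(Rational(-1, 240), Pow(75195, -1)) = Mul(Rational(-1, 240), Rational(1, 75195)) = Rational(-1, 18046800)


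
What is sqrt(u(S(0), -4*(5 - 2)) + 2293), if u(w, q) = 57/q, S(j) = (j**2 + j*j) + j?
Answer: 9*sqrt(113)/2 ≈ 47.836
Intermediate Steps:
S(j) = j + 2*j**2 (S(j) = (j**2 + j**2) + j = 2*j**2 + j = j + 2*j**2)
sqrt(u(S(0), -4*(5 - 2)) + 2293) = sqrt(57/((-4*(5 - 2))) + 2293) = sqrt(57/((-4*3)) + 2293) = sqrt(57/(-12) + 2293) = sqrt(57*(-1/12) + 2293) = sqrt(-19/4 + 2293) = sqrt(9153/4) = 9*sqrt(113)/2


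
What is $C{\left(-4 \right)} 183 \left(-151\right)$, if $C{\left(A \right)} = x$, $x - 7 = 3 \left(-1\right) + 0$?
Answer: $-110532$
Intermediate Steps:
$x = 4$ ($x = 7 + \left(3 \left(-1\right) + 0\right) = 7 + \left(-3 + 0\right) = 7 - 3 = 4$)
$C{\left(A \right)} = 4$
$C{\left(-4 \right)} 183 \left(-151\right) = 4 \cdot 183 \left(-151\right) = 732 \left(-151\right) = -110532$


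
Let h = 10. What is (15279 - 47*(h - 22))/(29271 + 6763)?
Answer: 15843/36034 ≈ 0.43967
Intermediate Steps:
(15279 - 47*(h - 22))/(29271 + 6763) = (15279 - 47*(10 - 22))/(29271 + 6763) = (15279 - 47*(-12))/36034 = (15279 + 564)*(1/36034) = 15843*(1/36034) = 15843/36034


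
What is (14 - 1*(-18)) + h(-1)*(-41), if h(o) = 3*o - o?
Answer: 114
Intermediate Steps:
h(o) = 2*o
(14 - 1*(-18)) + h(-1)*(-41) = (14 - 1*(-18)) + (2*(-1))*(-41) = (14 + 18) - 2*(-41) = 32 + 82 = 114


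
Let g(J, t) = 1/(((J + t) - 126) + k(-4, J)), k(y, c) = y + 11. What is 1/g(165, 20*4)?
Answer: 126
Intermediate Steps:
k(y, c) = 11 + y
g(J, t) = 1/(-119 + J + t) (g(J, t) = 1/(((J + t) - 126) + (11 - 4)) = 1/((-126 + J + t) + 7) = 1/(-119 + J + t))
1/g(165, 20*4) = 1/(1/(-119 + 165 + 20*4)) = 1/(1/(-119 + 165 + 80)) = 1/(1/126) = 126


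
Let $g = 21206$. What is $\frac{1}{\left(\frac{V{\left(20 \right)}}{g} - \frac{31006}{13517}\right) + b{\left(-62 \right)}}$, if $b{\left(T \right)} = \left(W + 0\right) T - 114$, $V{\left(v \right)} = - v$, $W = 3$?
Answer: $- \frac{143320751}{43325117088} \approx -0.003308$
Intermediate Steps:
$b{\left(T \right)} = -114 + 3 T$ ($b{\left(T \right)} = \left(3 + 0\right) T - 114 = 3 T - 114 = -114 + 3 T$)
$\frac{1}{\left(\frac{V{\left(20 \right)}}{g} - \frac{31006}{13517}\right) + b{\left(-62 \right)}} = \frac{1}{\left(\frac{\left(-1\right) 20}{21206} - \frac{31006}{13517}\right) + \left(-114 + 3 \left(-62\right)\right)} = \frac{1}{\left(\left(-20\right) \frac{1}{21206} - \frac{31006}{13517}\right) - 300} = \frac{1}{\left(- \frac{10}{10603} - \frac{31006}{13517}\right) - 300} = \frac{1}{- \frac{328891788}{143320751} - 300} = \frac{1}{- \frac{43325117088}{143320751}} = - \frac{143320751}{43325117088}$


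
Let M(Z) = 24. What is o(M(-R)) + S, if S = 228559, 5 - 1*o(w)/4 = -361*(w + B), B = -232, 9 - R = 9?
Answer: -71773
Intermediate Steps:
R = 0 (R = 9 - 1*9 = 9 - 9 = 0)
o(w) = -334988 + 1444*w (o(w) = 20 - (-1444)*(w - 232) = 20 - (-1444)*(-232 + w) = 20 - 4*(83752 - 361*w) = 20 + (-335008 + 1444*w) = -334988 + 1444*w)
o(M(-R)) + S = (-334988 + 1444*24) + 228559 = (-334988 + 34656) + 228559 = -300332 + 228559 = -71773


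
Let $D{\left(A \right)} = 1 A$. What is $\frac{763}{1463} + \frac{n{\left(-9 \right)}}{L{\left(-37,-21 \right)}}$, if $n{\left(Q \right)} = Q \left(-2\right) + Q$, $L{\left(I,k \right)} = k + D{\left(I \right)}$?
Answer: $\frac{4441}{12122} \approx 0.36636$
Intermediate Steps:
$D{\left(A \right)} = A$
$L{\left(I,k \right)} = I + k$ ($L{\left(I,k \right)} = k + I = I + k$)
$n{\left(Q \right)} = - Q$ ($n{\left(Q \right)} = - 2 Q + Q = - Q$)
$\frac{763}{1463} + \frac{n{\left(-9 \right)}}{L{\left(-37,-21 \right)}} = \frac{763}{1463} + \frac{\left(-1\right) \left(-9\right)}{-37 - 21} = 763 \cdot \frac{1}{1463} + \frac{9}{-58} = \frac{109}{209} + 9 \left(- \frac{1}{58}\right) = \frac{109}{209} - \frac{9}{58} = \frac{4441}{12122}$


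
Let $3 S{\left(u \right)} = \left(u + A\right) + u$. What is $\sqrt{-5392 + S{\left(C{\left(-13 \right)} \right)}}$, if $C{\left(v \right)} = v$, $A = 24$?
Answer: $\frac{i \sqrt{48534}}{3} \approx 73.435 i$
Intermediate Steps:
$S{\left(u \right)} = 8 + \frac{2 u}{3}$ ($S{\left(u \right)} = \frac{\left(u + 24\right) + u}{3} = \frac{\left(24 + u\right) + u}{3} = \frac{24 + 2 u}{3} = 8 + \frac{2 u}{3}$)
$\sqrt{-5392 + S{\left(C{\left(-13 \right)} \right)}} = \sqrt{-5392 + \left(8 + \frac{2}{3} \left(-13\right)\right)} = \sqrt{-5392 + \left(8 - \frac{26}{3}\right)} = \sqrt{-5392 - \frac{2}{3}} = \sqrt{- \frac{16178}{3}} = \frac{i \sqrt{48534}}{3}$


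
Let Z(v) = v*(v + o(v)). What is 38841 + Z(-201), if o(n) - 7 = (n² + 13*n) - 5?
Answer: -7516548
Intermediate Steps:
o(n) = 2 + n² + 13*n (o(n) = 7 + ((n² + 13*n) - 5) = 7 + (-5 + n² + 13*n) = 2 + n² + 13*n)
Z(v) = v*(2 + v² + 14*v) (Z(v) = v*(v + (2 + v² + 13*v)) = v*(2 + v² + 14*v))
38841 + Z(-201) = 38841 - 201*(2 + (-201)² + 14*(-201)) = 38841 - 201*(2 + 40401 - 2814) = 38841 - 201*37589 = 38841 - 7555389 = -7516548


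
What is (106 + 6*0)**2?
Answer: 11236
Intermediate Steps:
(106 + 6*0)**2 = (106 + 0)**2 = 106**2 = 11236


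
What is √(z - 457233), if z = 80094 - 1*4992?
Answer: 3*I*√42459 ≈ 618.17*I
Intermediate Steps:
z = 75102 (z = 80094 - 4992 = 75102)
√(z - 457233) = √(75102 - 457233) = √(-382131) = 3*I*√42459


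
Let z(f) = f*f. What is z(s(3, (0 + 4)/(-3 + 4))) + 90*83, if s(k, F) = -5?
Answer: 7495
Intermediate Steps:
z(f) = f²
z(s(3, (0 + 4)/(-3 + 4))) + 90*83 = (-5)² + 90*83 = 25 + 7470 = 7495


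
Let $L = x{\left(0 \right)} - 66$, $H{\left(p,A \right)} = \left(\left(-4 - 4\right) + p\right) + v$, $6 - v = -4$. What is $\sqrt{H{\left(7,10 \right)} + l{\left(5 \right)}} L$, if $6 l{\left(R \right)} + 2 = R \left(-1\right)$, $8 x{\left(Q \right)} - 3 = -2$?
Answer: $- \frac{527 \sqrt{282}}{48} \approx -184.37$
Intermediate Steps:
$v = 10$ ($v = 6 - -4 = 6 + 4 = 10$)
$x{\left(Q \right)} = \frac{1}{8}$ ($x{\left(Q \right)} = \frac{3}{8} + \frac{1}{8} \left(-2\right) = \frac{3}{8} - \frac{1}{4} = \frac{1}{8}$)
$H{\left(p,A \right)} = 2 + p$ ($H{\left(p,A \right)} = \left(\left(-4 - 4\right) + p\right) + 10 = \left(-8 + p\right) + 10 = 2 + p$)
$l{\left(R \right)} = - \frac{1}{3} - \frac{R}{6}$ ($l{\left(R \right)} = - \frac{1}{3} + \frac{R \left(-1\right)}{6} = - \frac{1}{3} + \frac{\left(-1\right) R}{6} = - \frac{1}{3} - \frac{R}{6}$)
$L = - \frac{527}{8}$ ($L = \frac{1}{8} - 66 = - \frac{527}{8} \approx -65.875$)
$\sqrt{H{\left(7,10 \right)} + l{\left(5 \right)}} L = \sqrt{\left(2 + 7\right) - \frac{7}{6}} \left(- \frac{527}{8}\right) = \sqrt{9 - \frac{7}{6}} \left(- \frac{527}{8}\right) = \sqrt{\frac{47}{6}} \left(- \frac{527}{8}\right) = \frac{\sqrt{282}}{6} \left(- \frac{527}{8}\right) = - \frac{527 \sqrt{282}}{48}$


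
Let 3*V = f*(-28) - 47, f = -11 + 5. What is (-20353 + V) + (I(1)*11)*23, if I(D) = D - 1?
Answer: -60938/3 ≈ -20313.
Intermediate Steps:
I(D) = -1 + D
f = -6
V = 121/3 (V = (-6*(-28) - 47)/3 = (168 - 47)/3 = (1/3)*121 = 121/3 ≈ 40.333)
(-20353 + V) + (I(1)*11)*23 = (-20353 + 121/3) + ((-1 + 1)*11)*23 = -60938/3 + (0*11)*23 = -60938/3 + 0*23 = -60938/3 + 0 = -60938/3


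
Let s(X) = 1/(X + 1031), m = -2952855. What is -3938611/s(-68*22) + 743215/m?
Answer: 1081603688001022/590571 ≈ 1.8315e+9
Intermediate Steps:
s(X) = 1/(1031 + X)
-3938611/s(-68*22) + 743215/m = -3938611/(1/(1031 - 68*22)) + 743215/(-2952855) = -3938611/(1/(1031 - 1496)) + 743215*(-1/2952855) = -3938611/(1/(-465)) - 148643/590571 = -3938611/(-1/465) - 148643/590571 = -3938611*(-465) - 148643/590571 = 1831454115 - 148643/590571 = 1081603688001022/590571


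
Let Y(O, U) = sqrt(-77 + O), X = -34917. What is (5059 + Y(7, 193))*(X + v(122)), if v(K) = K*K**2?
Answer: 9009729929 + 1780931*I*sqrt(70) ≈ 9.0097e+9 + 1.49e+7*I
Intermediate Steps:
v(K) = K**3
(5059 + Y(7, 193))*(X + v(122)) = (5059 + sqrt(-77 + 7))*(-34917 + 122**3) = (5059 + sqrt(-70))*(-34917 + 1815848) = (5059 + I*sqrt(70))*1780931 = 9009729929 + 1780931*I*sqrt(70)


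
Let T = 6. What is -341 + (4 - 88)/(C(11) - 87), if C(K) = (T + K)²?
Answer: -34483/101 ≈ -341.42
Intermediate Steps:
C(K) = (6 + K)²
-341 + (4 - 88)/(C(11) - 87) = -341 + (4 - 88)/((6 + 11)² - 87) = -341 - 84/(17² - 87) = -341 - 84/(289 - 87) = -341 - 84/202 = -341 - 84*1/202 = -341 - 42/101 = -34483/101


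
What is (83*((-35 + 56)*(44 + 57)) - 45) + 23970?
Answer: 199968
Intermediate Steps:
(83*((-35 + 56)*(44 + 57)) - 45) + 23970 = (83*(21*101) - 45) + 23970 = (83*2121 - 45) + 23970 = (176043 - 45) + 23970 = 175998 + 23970 = 199968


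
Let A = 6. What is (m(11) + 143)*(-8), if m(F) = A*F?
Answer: -1672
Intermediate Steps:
m(F) = 6*F
(m(11) + 143)*(-8) = (6*11 + 143)*(-8) = (66 + 143)*(-8) = 209*(-8) = -1672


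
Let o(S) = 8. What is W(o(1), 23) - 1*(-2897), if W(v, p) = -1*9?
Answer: 2888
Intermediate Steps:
W(v, p) = -9
W(o(1), 23) - 1*(-2897) = -9 - 1*(-2897) = -9 + 2897 = 2888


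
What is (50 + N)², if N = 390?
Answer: 193600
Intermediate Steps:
(50 + N)² = (50 + 390)² = 440² = 193600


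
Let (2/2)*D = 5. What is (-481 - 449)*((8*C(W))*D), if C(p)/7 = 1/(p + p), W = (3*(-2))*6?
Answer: 10850/3 ≈ 3616.7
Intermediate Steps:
W = -36 (W = -6*6 = -36)
C(p) = 7/(2*p) (C(p) = 7/(p + p) = 7/((2*p)) = 7*(1/(2*p)) = 7/(2*p))
D = 5
(-481 - 449)*((8*C(W))*D) = (-481 - 449)*((8*((7/2)/(-36)))*5) = -930*8*((7/2)*(-1/36))*5 = -930*8*(-7/72)*5 = -(-2170)*5/3 = -930*(-35/9) = 10850/3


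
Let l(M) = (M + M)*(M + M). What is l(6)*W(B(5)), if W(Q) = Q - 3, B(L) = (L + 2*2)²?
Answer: 11232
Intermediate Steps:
B(L) = (4 + L)² (B(L) = (L + 4)² = (4 + L)²)
W(Q) = -3 + Q
l(M) = 4*M² (l(M) = (2*M)*(2*M) = 4*M²)
l(6)*W(B(5)) = (4*6²)*(-3 + (4 + 5)²) = (4*36)*(-3 + 9²) = 144*(-3 + 81) = 144*78 = 11232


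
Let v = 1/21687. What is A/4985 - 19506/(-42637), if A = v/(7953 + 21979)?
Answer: 9017176250831011/19710106828997340 ≈ 0.45749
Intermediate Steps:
v = 1/21687 ≈ 4.6111e-5
A = 1/649135284 (A = 1/(21687*(7953 + 21979)) = (1/21687)/29932 = (1/21687)*(1/29932) = 1/649135284 ≈ 1.5405e-9)
A/4985 - 19506/(-42637) = (1/649135284)/4985 - 19506/(-42637) = (1/649135284)*(1/4985) - 19506*(-1/42637) = 1/3235939390740 + 19506/42637 = 9017176250831011/19710106828997340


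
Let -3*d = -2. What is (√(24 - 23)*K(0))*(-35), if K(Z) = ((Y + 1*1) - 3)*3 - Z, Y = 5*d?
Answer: -140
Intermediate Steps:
d = ⅔ (d = -⅓*(-2) = ⅔ ≈ 0.66667)
Y = 10/3 (Y = 5*(⅔) = 10/3 ≈ 3.3333)
K(Z) = 4 - Z (K(Z) = ((10/3 + 1*1) - 3)*3 - Z = ((10/3 + 1) - 3)*3 - Z = (13/3 - 3)*3 - Z = (4/3)*3 - Z = 4 - Z)
(√(24 - 23)*K(0))*(-35) = (√(24 - 23)*(4 - 1*0))*(-35) = (√1*(4 + 0))*(-35) = (1*4)*(-35) = 4*(-35) = -140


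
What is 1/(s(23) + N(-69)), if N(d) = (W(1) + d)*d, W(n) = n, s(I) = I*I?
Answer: 1/5221 ≈ 0.00019153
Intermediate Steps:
s(I) = I²
N(d) = d*(1 + d) (N(d) = (1 + d)*d = d*(1 + d))
1/(s(23) + N(-69)) = 1/(23² - 69*(1 - 69)) = 1/(529 - 69*(-68)) = 1/(529 + 4692) = 1/5221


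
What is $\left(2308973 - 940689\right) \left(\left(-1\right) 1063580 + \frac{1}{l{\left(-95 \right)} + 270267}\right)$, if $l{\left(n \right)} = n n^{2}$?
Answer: $- \frac{213601558690413511}{146777} \approx -1.4553 \cdot 10^{12}$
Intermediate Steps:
$l{\left(n \right)} = n^{3}$
$\left(2308973 - 940689\right) \left(\left(-1\right) 1063580 + \frac{1}{l{\left(-95 \right)} + 270267}\right) = \left(2308973 - 940689\right) \left(\left(-1\right) 1063580 + \frac{1}{\left(-95\right)^{3} + 270267}\right) = \left(2308973 - 940689\right) \left(-1063580 + \frac{1}{-857375 + 270267}\right) = 1368284 \left(-1063580 + \frac{1}{-587108}\right) = 1368284 \left(-1063580 - \frac{1}{587108}\right) = 1368284 \left(- \frac{624436326641}{587108}\right) = - \frac{213601558690413511}{146777}$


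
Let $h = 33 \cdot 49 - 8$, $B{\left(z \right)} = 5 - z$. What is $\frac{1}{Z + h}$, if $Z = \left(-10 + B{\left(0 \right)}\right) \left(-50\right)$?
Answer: $\frac{1}{1859} \approx 0.00053792$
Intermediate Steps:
$h = 1609$ ($h = 1617 - 8 = 1609$)
$Z = 250$ ($Z = \left(-10 + \left(5 - 0\right)\right) \left(-50\right) = \left(-10 + \left(5 + 0\right)\right) \left(-50\right) = \left(-10 + 5\right) \left(-50\right) = \left(-5\right) \left(-50\right) = 250$)
$\frac{1}{Z + h} = \frac{1}{250 + 1609} = \frac{1}{1859}$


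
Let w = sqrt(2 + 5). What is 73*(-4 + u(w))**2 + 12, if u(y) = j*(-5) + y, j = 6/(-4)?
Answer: 5669/4 + 511*sqrt(7) ≈ 2769.2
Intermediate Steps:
j = -3/2 (j = 6*(-1/4) = -3/2 ≈ -1.5000)
w = sqrt(7) ≈ 2.6458
u(y) = 15/2 + y (u(y) = -3/2*(-5) + y = 15/2 + y)
73*(-4 + u(w))**2 + 12 = 73*(-4 + (15/2 + sqrt(7)))**2 + 12 = 73*(7/2 + sqrt(7))**2 + 12 = 12 + 73*(7/2 + sqrt(7))**2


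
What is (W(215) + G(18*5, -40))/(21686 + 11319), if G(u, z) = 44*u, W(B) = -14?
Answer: 3946/33005 ≈ 0.11956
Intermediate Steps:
(W(215) + G(18*5, -40))/(21686 + 11319) = (-14 + 44*(18*5))/(21686 + 11319) = (-14 + 44*90)/33005 = (-14 + 3960)*(1/33005) = 3946*(1/33005) = 3946/33005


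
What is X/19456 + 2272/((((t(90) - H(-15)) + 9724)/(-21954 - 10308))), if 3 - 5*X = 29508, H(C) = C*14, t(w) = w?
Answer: -178271204001/24378368 ≈ -7312.7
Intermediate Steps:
H(C) = 14*C
X = -5901 (X = ⅗ - ⅕*29508 = ⅗ - 29508/5 = -5901)
X/19456 + 2272/((((t(90) - H(-15)) + 9724)/(-21954 - 10308))) = -5901/19456 + 2272/((((90 - 14*(-15)) + 9724)/(-21954 - 10308))) = -5901*1/19456 + 2272/((((90 - 1*(-210)) + 9724)/(-32262))) = -5901/19456 + 2272/((((90 + 210) + 9724)*(-1/32262))) = -5901/19456 + 2272/(((300 + 9724)*(-1/32262))) = -5901/19456 + 2272/((10024*(-1/32262))) = -5901/19456 + 2272/(-5012/16131) = -5901/19456 + 2272*(-16131/5012) = -5901/19456 - 9162408/1253 = -178271204001/24378368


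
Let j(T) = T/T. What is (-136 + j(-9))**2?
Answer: 18225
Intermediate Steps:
j(T) = 1
(-136 + j(-9))**2 = (-136 + 1)**2 = (-135)**2 = 18225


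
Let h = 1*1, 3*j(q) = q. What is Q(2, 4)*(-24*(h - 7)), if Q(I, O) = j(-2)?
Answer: -96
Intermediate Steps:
j(q) = q/3
Q(I, O) = -⅔ (Q(I, O) = (⅓)*(-2) = -⅔)
h = 1
Q(2, 4)*(-24*(h - 7)) = -(-16)*(1 - 7) = -(-16)*(-6) = -⅔*144 = -96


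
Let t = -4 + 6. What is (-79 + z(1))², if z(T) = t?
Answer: 5929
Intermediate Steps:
t = 2
z(T) = 2
(-79 + z(1))² = (-79 + 2)² = (-77)² = 5929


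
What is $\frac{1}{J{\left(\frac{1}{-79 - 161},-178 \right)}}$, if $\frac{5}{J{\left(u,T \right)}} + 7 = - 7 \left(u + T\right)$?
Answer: $\frac{297367}{1200} \approx 247.81$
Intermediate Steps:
$J{\left(u,T \right)} = \frac{5}{-7 - 7 T - 7 u}$ ($J{\left(u,T \right)} = \frac{5}{-7 - 7 \left(u + T\right)} = \frac{5}{-7 - 7 \left(T + u\right)} = \frac{5}{-7 - \left(7 T + 7 u\right)} = \frac{5}{-7 - 7 T - 7 u}$)
$\frac{1}{J{\left(\frac{1}{-79 - 161},-178 \right)}} = \frac{1}{\left(-5\right) \frac{1}{7 + 7 \left(-178\right) + \frac{7}{-79 - 161}}} = \frac{1}{\left(-5\right) \frac{1}{7 - 1246 + \frac{7}{-240}}} = \frac{1}{\left(-5\right) \frac{1}{7 - 1246 + 7 \left(- \frac{1}{240}\right)}} = \frac{1}{\left(-5\right) \frac{1}{7 - 1246 - \frac{7}{240}}} = \frac{1}{\left(-5\right) \frac{1}{- \frac{297367}{240}}} = \frac{1}{\left(-5\right) \left(- \frac{240}{297367}\right)} = \frac{1}{\frac{1200}{297367}} = \frac{297367}{1200}$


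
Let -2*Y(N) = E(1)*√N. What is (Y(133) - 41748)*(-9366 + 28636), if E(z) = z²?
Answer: -804483960 - 9635*√133 ≈ -8.0459e+8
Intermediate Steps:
Y(N) = -√N/2 (Y(N) = -1²*√N/2 = -√N/2)
(Y(133) - 41748)*(-9366 + 28636) = (-√133/2 - 41748)*(-9366 + 28636) = (-41748 - √133/2)*19270 = -804483960 - 9635*√133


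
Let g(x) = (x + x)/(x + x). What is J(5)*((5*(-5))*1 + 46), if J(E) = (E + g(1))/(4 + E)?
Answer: 14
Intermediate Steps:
g(x) = 1 (g(x) = (2*x)/((2*x)) = (2*x)*(1/(2*x)) = 1)
J(E) = (1 + E)/(4 + E) (J(E) = (E + 1)/(4 + E) = (1 + E)/(4 + E))
J(5)*((5*(-5))*1 + 46) = ((1 + 5)/(4 + 5))*((5*(-5))*1 + 46) = (6/9)*(-25*1 + 46) = ((⅑)*6)*(-25 + 46) = (⅔)*21 = 14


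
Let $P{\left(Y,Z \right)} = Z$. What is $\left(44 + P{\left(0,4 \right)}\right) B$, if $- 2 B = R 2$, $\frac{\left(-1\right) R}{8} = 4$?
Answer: $1536$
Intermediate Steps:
$R = -32$ ($R = \left(-8\right) 4 = -32$)
$B = 32$ ($B = - \frac{\left(-32\right) 2}{2} = \left(- \frac{1}{2}\right) \left(-64\right) = 32$)
$\left(44 + P{\left(0,4 \right)}\right) B = \left(44 + 4\right) 32 = 48 \cdot 32 = 1536$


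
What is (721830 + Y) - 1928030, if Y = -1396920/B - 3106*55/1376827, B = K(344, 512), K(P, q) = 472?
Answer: -98223419642175/81232793 ≈ -1.2092e+6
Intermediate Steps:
B = 472
Y = -240424725575/81232793 (Y = -1396920/472 - 3106*55/1376827 = -1396920*1/472 - 170830*1/1376827 = -174615/59 - 170830/1376827 = -240424725575/81232793 ≈ -2959.7)
(721830 + Y) - 1928030 = (721830 - 240424725575/81232793) - 1928030 = 58395842245615/81232793 - 1928030 = -98223419642175/81232793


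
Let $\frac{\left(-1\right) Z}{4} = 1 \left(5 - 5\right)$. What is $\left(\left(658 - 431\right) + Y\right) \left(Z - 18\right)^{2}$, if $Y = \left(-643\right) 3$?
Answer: $-551448$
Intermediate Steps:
$Y = -1929$
$Z = 0$ ($Z = - 4 \cdot 1 \left(5 - 5\right) = - 4 \cdot 1 \cdot 0 = \left(-4\right) 0 = 0$)
$\left(\left(658 - 431\right) + Y\right) \left(Z - 18\right)^{2} = \left(\left(658 - 431\right) - 1929\right) \left(0 - 18\right)^{2} = \left(\left(658 - 431\right) - 1929\right) \left(-18\right)^{2} = \left(227 - 1929\right) 324 = \left(-1702\right) 324 = -551448$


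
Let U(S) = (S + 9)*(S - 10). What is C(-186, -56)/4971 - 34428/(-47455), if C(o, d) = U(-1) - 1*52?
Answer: 164497888/235898805 ≈ 0.69732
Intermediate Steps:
U(S) = (-10 + S)*(9 + S) (U(S) = (9 + S)*(-10 + S) = (-10 + S)*(9 + S))
C(o, d) = -140 (C(o, d) = (-90 + (-1)² - 1*(-1)) - 1*52 = (-90 + 1 + 1) - 52 = -88 - 52 = -140)
C(-186, -56)/4971 - 34428/(-47455) = -140/4971 - 34428/(-47455) = -140*1/4971 - 34428*(-1/47455) = -140/4971 + 34428/47455 = 164497888/235898805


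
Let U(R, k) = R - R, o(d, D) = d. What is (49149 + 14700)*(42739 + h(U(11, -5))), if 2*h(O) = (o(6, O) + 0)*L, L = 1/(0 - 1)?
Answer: 2728650864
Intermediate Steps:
L = -1 (L = 1/(-1) = -1)
U(R, k) = 0
h(O) = -3 (h(O) = ((6 + 0)*(-1))/2 = (6*(-1))/2 = (1/2)*(-6) = -3)
(49149 + 14700)*(42739 + h(U(11, -5))) = (49149 + 14700)*(42739 - 3) = 63849*42736 = 2728650864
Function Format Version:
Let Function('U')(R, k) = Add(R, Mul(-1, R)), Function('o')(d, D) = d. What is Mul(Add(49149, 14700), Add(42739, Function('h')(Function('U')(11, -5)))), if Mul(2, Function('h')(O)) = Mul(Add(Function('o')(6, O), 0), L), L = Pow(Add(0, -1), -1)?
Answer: 2728650864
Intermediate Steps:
L = -1 (L = Pow(-1, -1) = -1)
Function('U')(R, k) = 0
Function('h')(O) = -3 (Function('h')(O) = Mul(Rational(1, 2), Mul(Add(6, 0), -1)) = Mul(Rational(1, 2), Mul(6, -1)) = Mul(Rational(1, 2), -6) = -3)
Mul(Add(49149, 14700), Add(42739, Function('h')(Function('U')(11, -5)))) = Mul(Add(49149, 14700), Add(42739, -3)) = Mul(63849, 42736) = 2728650864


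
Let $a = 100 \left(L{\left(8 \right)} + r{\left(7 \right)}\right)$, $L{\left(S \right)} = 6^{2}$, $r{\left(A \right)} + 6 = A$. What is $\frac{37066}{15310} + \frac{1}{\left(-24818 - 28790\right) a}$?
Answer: $\frac{735202625829}{303673237600} \approx 2.421$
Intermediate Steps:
$r{\left(A \right)} = -6 + A$
$L{\left(S \right)} = 36$
$a = 3700$ ($a = 100 \left(36 + \left(-6 + 7\right)\right) = 100 \left(36 + 1\right) = 100 \cdot 37 = 3700$)
$\frac{37066}{15310} + \frac{1}{\left(-24818 - 28790\right) a} = \frac{37066}{15310} + \frac{1}{\left(-24818 - 28790\right) 3700} = 37066 \cdot \frac{1}{15310} + \frac{1}{-53608} \cdot \frac{1}{3700} = \frac{18533}{7655} - \frac{1}{198349600} = \frac{735202625829}{303673237600}$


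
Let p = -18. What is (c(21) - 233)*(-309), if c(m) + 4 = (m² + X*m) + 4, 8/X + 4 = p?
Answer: -681036/11 ≈ -61912.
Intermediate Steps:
X = -4/11 (X = 8/(-4 - 18) = 8/(-22) = 8*(-1/22) = -4/11 ≈ -0.36364)
c(m) = m² - 4*m/11 (c(m) = -4 + ((m² - 4*m/11) + 4) = -4 + (4 + m² - 4*m/11) = m² - 4*m/11)
(c(21) - 233)*(-309) = ((1/11)*21*(-4 + 11*21) - 233)*(-309) = ((1/11)*21*(-4 + 231) - 233)*(-309) = ((1/11)*21*227 - 233)*(-309) = (4767/11 - 233)*(-309) = (2204/11)*(-309) = -681036/11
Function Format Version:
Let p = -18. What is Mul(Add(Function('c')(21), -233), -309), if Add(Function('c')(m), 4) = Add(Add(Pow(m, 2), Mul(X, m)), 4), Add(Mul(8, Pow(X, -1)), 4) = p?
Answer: Rational(-681036, 11) ≈ -61912.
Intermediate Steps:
X = Rational(-4, 11) (X = Mul(8, Pow(Add(-4, -18), -1)) = Mul(8, Pow(-22, -1)) = Mul(8, Rational(-1, 22)) = Rational(-4, 11) ≈ -0.36364)
Function('c')(m) = Add(Pow(m, 2), Mul(Rational(-4, 11), m)) (Function('c')(m) = Add(-4, Add(Add(Pow(m, 2), Mul(Rational(-4, 11), m)), 4)) = Add(-4, Add(4, Pow(m, 2), Mul(Rational(-4, 11), m))) = Add(Pow(m, 2), Mul(Rational(-4, 11), m)))
Mul(Add(Function('c')(21), -233), -309) = Mul(Add(Mul(Rational(1, 11), 21, Add(-4, Mul(11, 21))), -233), -309) = Mul(Add(Mul(Rational(1, 11), 21, Add(-4, 231)), -233), -309) = Mul(Add(Mul(Rational(1, 11), 21, 227), -233), -309) = Mul(Add(Rational(4767, 11), -233), -309) = Mul(Rational(2204, 11), -309) = Rational(-681036, 11)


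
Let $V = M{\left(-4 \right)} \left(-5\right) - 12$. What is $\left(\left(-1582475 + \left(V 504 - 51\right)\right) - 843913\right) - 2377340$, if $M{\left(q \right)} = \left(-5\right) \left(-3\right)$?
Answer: $-4847627$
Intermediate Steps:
$M{\left(q \right)} = 15$
$V = -87$ ($V = 15 \left(-5\right) - 12 = -75 - 12 = -87$)
$\left(\left(-1582475 + \left(V 504 - 51\right)\right) - 843913\right) - 2377340 = \left(\left(-1582475 - 43899\right) - 843913\right) - 2377340 = \left(-1626374 - 843913\right) - 2377340 = -2470287 - 2377340 = -4847627$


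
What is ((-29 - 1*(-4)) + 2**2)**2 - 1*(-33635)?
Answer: 34076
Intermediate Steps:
((-29 - 1*(-4)) + 2**2)**2 - 1*(-33635) = ((-29 + 4) + 4)**2 + 33635 = (-25 + 4)**2 + 33635 = (-21)**2 + 33635 = 441 + 33635 = 34076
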